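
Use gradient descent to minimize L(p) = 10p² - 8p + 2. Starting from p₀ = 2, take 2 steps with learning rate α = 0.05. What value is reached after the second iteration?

0.4

L′(p) = 20p - 8
Step 1: L′(2) = 32; p₁ = 2 − 0.05·32 = 0.4
Step 2: L′(0.4) = 0; p₂ = 0.4 − 0.05·0 = 0.4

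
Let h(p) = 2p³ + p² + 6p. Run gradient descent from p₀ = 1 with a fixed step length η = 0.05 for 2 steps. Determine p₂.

h′(p) = 6p² + 2p + 6
Step 1: h′(1) = 14; p₁ = 1 − 0.05·14 = 0.3
Step 2: h′(0.3) = 7.14; p₂ = 0.3 − 0.05·7.14 = -0.057

-0.057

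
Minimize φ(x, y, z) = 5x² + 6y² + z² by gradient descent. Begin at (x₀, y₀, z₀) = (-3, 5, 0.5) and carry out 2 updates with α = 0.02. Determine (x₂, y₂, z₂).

(-1.92, 2.888, 0.4608)

∇φ = (10x, 12y, 2z)
Step 1: at (-3, 5, 0.5), ∇φ = (-30, 60, 1) → (-3, 5, 0.5) − 0.02·(-30, 60, 1) = (-2.4, 3.8, 0.48)
Step 2: at (-2.4, 3.8, 0.48), ∇φ = (-24, 45.6, 0.96) → (-2.4, 3.8, 0.48) − 0.02·(-24, 45.6, 0.96) = (-1.92, 2.888, 0.4608)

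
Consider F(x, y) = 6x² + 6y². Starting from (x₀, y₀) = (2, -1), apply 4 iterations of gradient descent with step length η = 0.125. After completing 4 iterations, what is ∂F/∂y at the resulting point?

-0.75

∇F = (12x, 12y)
(x₁, y₁) = (2, -1) − 0.125·(24, -12) = (-1, 0.5)
(x₂, y₂) = (-1, 0.5) − 0.125·(-12, 6) = (0.5, -0.25)
(x₃, y₃) = (0.5, -0.25) − 0.125·(6, -3) = (-0.25, 0.125)
(x₄, y₄) = (-0.25, 0.125) − 0.125·(-3, 1.5) = (0.125, -0.0625)
∂F/∂y at (0.125, -0.0625) = -0.75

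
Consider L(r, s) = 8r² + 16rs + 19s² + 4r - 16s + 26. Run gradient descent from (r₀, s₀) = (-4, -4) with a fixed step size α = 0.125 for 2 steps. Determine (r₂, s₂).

∇L = (16r + 16s + 4, 16r + 38s - 16)
Step 1: at (-4, -4), ∇L = (-124, -232) → (-4, -4) − 0.125·(-124, -232) = (11.5, 25)
Step 2: at (11.5, 25), ∇L = (588, 1118) → (11.5, 25) − 0.125·(588, 1118) = (-62, -114.75)

(-62, -114.75)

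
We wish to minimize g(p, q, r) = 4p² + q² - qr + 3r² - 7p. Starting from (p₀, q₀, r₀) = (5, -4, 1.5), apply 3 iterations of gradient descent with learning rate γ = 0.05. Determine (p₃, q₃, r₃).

∇g = (8p - 7, 2q - r, -q + 6r)
Step 1: at (5, -4, 1.5), ∇g = (33, -9.5, 13) → (5, -4, 1.5) − 0.05·(33, -9.5, 13) = (3.35, -3.525, 0.85)
Step 2: at (3.35, -3.525, 0.85), ∇g = (19.8, -7.9, 8.625) → (3.35, -3.525, 0.85) − 0.05·(19.8, -7.9, 8.625) = (2.36, -3.13, 0.41875)
Step 3: at (2.36, -3.13, 0.41875), ∇g = (11.88, -6.67875, 5.6425) → (2.36, -3.13, 0.41875) − 0.05·(11.88, -6.67875, 5.6425) = (1.766, -2.7960625, 0.136625)

(1.766, -2.7960625, 0.136625)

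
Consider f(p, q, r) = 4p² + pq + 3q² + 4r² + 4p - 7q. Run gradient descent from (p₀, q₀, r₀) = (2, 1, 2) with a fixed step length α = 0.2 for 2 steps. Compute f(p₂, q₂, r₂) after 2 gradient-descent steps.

∇f = (8p + q + 4, p + 6q - 7, 8r)
(p₁, q₁, r₁) = (2, 1, 2) − 0.2·(21, 1, 16) = (-2.2, 0.8, -1.2)
(p₂, q₂, r₂) = (-2.2, 0.8, -1.2) − 0.2·(-12.8, -4.4, -9.6) = (0.36, 1.68, 0.72)
f(0.36, 1.68, 0.72) = 1.344

1.344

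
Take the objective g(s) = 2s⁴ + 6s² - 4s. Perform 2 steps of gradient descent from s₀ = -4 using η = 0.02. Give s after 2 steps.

g′(s) = 8s³ + 12s - 4
s₁ = -4 − 0.02·(-564) = 7.28
s₂ = 7.28 − 0.02·3169.986816 = -56.11973632

-56.11973632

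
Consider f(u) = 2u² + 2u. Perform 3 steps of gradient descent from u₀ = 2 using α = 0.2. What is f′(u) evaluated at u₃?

f′(u) = 4u + 2
Step 1: f′(2) = 10; u₁ = 2 − 0.2·10 = 0
Step 2: f′(0) = 2; u₂ = 0 − 0.2·2 = -0.4
Step 3: f′(-0.4) = 0.4; u₃ = -0.4 − 0.2·0.4 = -0.48
f′(u) at (-0.48) = 0.08

0.08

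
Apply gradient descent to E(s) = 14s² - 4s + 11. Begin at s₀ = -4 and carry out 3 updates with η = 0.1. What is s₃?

24.304

E′(s) = 28s - 4
s₁ = -4 − 0.1·(-116) = 7.6
s₂ = 7.6 − 0.1·208.8 = -13.28
s₃ = -13.28 − 0.1·(-375.84) = 24.304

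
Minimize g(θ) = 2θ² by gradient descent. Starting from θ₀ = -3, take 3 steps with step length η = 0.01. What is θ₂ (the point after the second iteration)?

g′(θ) = 4θ
θ₁ = -3 − 0.01·(-12) = -2.88
θ₂ = -2.88 − 0.01·(-11.52) = -2.7648

-2.7648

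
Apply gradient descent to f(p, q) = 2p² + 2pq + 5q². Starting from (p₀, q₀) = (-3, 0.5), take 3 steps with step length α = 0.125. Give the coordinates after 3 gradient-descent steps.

∇f = (4p + 2q, 2p + 10q)
(p₁, q₁) = (-3, 0.5) − 0.125·(-11, -1) = (-1.625, 0.625)
(p₂, q₂) = (-1.625, 0.625) − 0.125·(-5.25, 3) = (-0.96875, 0.25)
(p₃, q₃) = (-0.96875, 0.25) − 0.125·(-3.375, 0.5625) = (-0.546875, 0.1796875)

(-0.546875, 0.1796875)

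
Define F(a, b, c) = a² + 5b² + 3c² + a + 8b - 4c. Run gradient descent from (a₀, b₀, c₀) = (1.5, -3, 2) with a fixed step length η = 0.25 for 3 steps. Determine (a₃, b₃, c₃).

(-0.25, 6.625, 0.5)

∇F = (2a + 1, 10b + 8, 6c - 4)
(a₁, b₁, c₁) = (1.5, -3, 2) − 0.25·(4, -22, 8) = (0.5, 2.5, 0)
(a₂, b₂, c₂) = (0.5, 2.5, 0) − 0.25·(2, 33, -4) = (0, -5.75, 1)
(a₃, b₃, c₃) = (0, -5.75, 1) − 0.25·(1, -49.5, 2) = (-0.25, 6.625, 0.5)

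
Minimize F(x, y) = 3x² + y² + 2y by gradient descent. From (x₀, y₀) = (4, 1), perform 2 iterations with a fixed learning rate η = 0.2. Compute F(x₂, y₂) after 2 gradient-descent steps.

-0.4048

∇F = (6x, 2y + 2)
(x₁, y₁) = (4, 1) − 0.2·(24, 4) = (-0.8, 0.2)
(x₂, y₂) = (-0.8, 0.2) − 0.2·(-4.8, 2.4) = (0.16, -0.28)
F(0.16, -0.28) = -0.4048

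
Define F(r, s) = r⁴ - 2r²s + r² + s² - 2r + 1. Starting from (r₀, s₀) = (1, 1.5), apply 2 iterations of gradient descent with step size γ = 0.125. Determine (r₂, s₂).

(1.0703125, 1.421875)

∇F = (4r³ - 4rs + 2r - 2, -2r² + 2s)
Step 1: at (1, 1.5), ∇F = (-2, 1) → (1, 1.5) − 0.125·(-2, 1) = (1.25, 1.375)
Step 2: at (1.25, 1.375), ∇F = (1.4375, -0.375) → (1.25, 1.375) − 0.125·(1.4375, -0.375) = (1.0703125, 1.421875)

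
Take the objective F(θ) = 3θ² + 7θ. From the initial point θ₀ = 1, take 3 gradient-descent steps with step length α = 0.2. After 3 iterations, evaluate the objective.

F′(θ) = 6θ + 7
θ₁ = 1 − 0.2·13 = -1.6
θ₂ = -1.6 − 0.2·(-2.6) = -1.08
θ₃ = -1.08 − 0.2·0.52 = -1.184
F(-1.184) = -4.082432

-4.082432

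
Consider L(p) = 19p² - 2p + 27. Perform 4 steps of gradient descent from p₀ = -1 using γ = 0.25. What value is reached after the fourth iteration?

-5494.75

L′(p) = 38p - 2
Step 1: L′(-1) = -40; p₁ = -1 − 0.25·(-40) = 9
Step 2: L′(9) = 340; p₂ = 9 − 0.25·340 = -76
Step 3: L′(-76) = -2890; p₃ = -76 − 0.25·(-2890) = 646.5
Step 4: L′(646.5) = 24565; p₄ = 646.5 − 0.25·24565 = -5494.75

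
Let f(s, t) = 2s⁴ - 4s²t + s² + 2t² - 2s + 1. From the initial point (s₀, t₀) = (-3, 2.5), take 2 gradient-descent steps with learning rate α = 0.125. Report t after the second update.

∇f = (8s³ - 8st + 2s - 2, -4s² + 4t)
(s₁, t₁) = (-3, 2.5) − 0.125·(-164, -26) = (17.5, 5.75)
(s₂, t₂) = (17.5, 5.75) − 0.125·(42103, -1202) = (-5245.375, 156)
t = 156

156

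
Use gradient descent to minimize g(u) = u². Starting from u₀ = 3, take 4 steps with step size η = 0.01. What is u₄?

g′(u) = 2u
u₁ = 3 − 0.01·6 = 2.94
u₂ = 2.94 − 0.01·5.88 = 2.8812
u₃ = 2.8812 − 0.01·5.7624 = 2.823576
u₄ = 2.823576 − 0.01·5.647152 = 2.76710448

2.76710448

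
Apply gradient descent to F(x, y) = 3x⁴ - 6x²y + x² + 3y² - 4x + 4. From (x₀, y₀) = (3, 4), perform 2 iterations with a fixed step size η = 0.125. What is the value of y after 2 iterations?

294.484375

∇F = (12x³ - 12xy + 2x - 4, -6x² + 6y)
Step 1: at (3, 4), ∇F = (182, -30) → (3, 4) − 0.125·(182, -30) = (-19.75, 7.75)
Step 2: at (-19.75, 7.75), ∇F = (-90651.5625, -2293.875) → (-19.75, 7.75) − 0.125·(-90651.5625, -2293.875) = (11311.6953125, 294.484375)
y = 294.484375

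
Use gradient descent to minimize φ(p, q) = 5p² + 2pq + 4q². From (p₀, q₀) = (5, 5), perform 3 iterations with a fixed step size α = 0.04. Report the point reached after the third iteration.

∇φ = (10p + 2q, 2p + 8q)
(p₁, q₁) = (5, 5) − 0.04·(60, 50) = (2.6, 3)
(p₂, q₂) = (2.6, 3) − 0.04·(32, 29.2) = (1.32, 1.832)
(p₃, q₃) = (1.32, 1.832) − 0.04·(16.864, 17.296) = (0.64544, 1.14016)

(0.64544, 1.14016)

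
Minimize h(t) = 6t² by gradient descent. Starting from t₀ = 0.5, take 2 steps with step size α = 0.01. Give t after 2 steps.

0.3872

h′(t) = 12t
Step 1: h′(0.5) = 6; t₁ = 0.5 − 0.01·6 = 0.44
Step 2: h′(0.44) = 5.28; t₂ = 0.44 − 0.01·5.28 = 0.3872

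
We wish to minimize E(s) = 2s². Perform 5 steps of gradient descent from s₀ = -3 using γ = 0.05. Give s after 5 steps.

-0.98304

E′(s) = 4s
Step 1: E′(-3) = -12; s₁ = -3 − 0.05·(-12) = -2.4
Step 2: E′(-2.4) = -9.6; s₂ = -2.4 − 0.05·(-9.6) = -1.92
Step 3: E′(-1.92) = -7.68; s₃ = -1.92 − 0.05·(-7.68) = -1.536
Step 4: E′(-1.536) = -6.144; s₄ = -1.536 − 0.05·(-6.144) = -1.2288
Step 5: E′(-1.2288) = -4.9152; s₅ = -1.2288 − 0.05·(-4.9152) = -0.98304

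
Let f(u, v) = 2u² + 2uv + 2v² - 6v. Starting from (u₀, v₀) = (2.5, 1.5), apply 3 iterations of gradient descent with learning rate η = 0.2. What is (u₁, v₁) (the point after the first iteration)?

(-0.1, 0.5)

∇f = (4u + 2v, 2u + 4v - 6)
(u₁, v₁) = (2.5, 1.5) − 0.2·(13, 5) = (-0.1, 0.5)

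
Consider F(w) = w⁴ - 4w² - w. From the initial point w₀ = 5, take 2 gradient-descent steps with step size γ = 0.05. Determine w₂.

F′(w) = 4w³ - 8w - 1
Step 1: F′(5) = 459; w₁ = 5 − 0.05·459 = -17.95
Step 2: F′(-17.95) = -22991.5395; w₂ = -17.95 − 0.05·(-22991.5395) = 1131.626975

1131.626975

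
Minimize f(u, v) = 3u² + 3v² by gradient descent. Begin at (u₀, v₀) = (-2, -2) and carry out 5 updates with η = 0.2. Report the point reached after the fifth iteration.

(0.00064, 0.00064)

∇f = (6u, 6v)
Step 1: at (-2, -2), ∇f = (-12, -12) → (-2, -2) − 0.2·(-12, -12) = (0.4, 0.4)
Step 2: at (0.4, 0.4), ∇f = (2.4, 2.4) → (0.4, 0.4) − 0.2·(2.4, 2.4) = (-0.08, -0.08)
Step 3: at (-0.08, -0.08), ∇f = (-0.48, -0.48) → (-0.08, -0.08) − 0.2·(-0.48, -0.48) = (0.016, 0.016)
Step 4: at (0.016, 0.016), ∇f = (0.096, 0.096) → (0.016, 0.016) − 0.2·(0.096, 0.096) = (-0.0032, -0.0032)
Step 5: at (-0.0032, -0.0032), ∇f = (-0.0192, -0.0192) → (-0.0032, -0.0032) − 0.2·(-0.0192, -0.0192) = (0.00064, 0.00064)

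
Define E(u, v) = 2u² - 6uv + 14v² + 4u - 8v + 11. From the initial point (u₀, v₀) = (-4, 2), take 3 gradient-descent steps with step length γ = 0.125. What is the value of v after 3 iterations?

-48.0625

∇E = (4u - 6v + 4, -6u + 28v - 8)
Step 1: at (-4, 2), ∇E = (-24, 72) → (-4, 2) − 0.125·(-24, 72) = (-1, -7)
Step 2: at (-1, -7), ∇E = (42, -198) → (-1, -7) − 0.125·(42, -198) = (-6.25, 17.75)
Step 3: at (-6.25, 17.75), ∇E = (-127.5, 526.5) → (-6.25, 17.75) − 0.125·(-127.5, 526.5) = (9.6875, -48.0625)
v = -48.0625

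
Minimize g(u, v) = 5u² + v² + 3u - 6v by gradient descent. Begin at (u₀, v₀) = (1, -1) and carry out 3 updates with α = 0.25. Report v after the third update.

∇g = (10u + 3, 2v - 6)
(u₁, v₁) = (1, -1) − 0.25·(13, -8) = (-2.25, 1)
(u₂, v₂) = (-2.25, 1) − 0.25·(-19.5, -4) = (2.625, 2)
(u₃, v₃) = (2.625, 2) − 0.25·(29.25, -2) = (-4.6875, 2.5)
v = 2.5

2.5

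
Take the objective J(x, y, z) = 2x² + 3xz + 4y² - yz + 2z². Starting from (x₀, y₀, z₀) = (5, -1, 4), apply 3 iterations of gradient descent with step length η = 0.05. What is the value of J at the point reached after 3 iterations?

∇J = (4x + 3z, 8y - z, 3x - y + 4z)
(x₁, y₁, z₁) = (5, -1, 4) − 0.05·(32, -12, 32) = (3.4, -0.4, 2.4)
(x₂, y₂, z₂) = (3.4, -0.4, 2.4) − 0.05·(20.8, -5.6, 20.2) = (2.36, -0.12, 1.39)
(x₃, y₃, z₃) = (2.36, -0.12, 1.39) − 0.05·(13.61, -2.35, 12.76) = (1.6795, -0.0025, 0.752)
J(1.6795, -0.0025, 0.752) = 10.5633055

10.5633055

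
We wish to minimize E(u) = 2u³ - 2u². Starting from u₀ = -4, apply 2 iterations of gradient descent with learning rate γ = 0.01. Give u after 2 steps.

-6.897664

E′(u) = 6u² - 4u
u₁ = -4 − 0.01·112 = -5.12
u₂ = -5.12 − 0.01·177.7664 = -6.897664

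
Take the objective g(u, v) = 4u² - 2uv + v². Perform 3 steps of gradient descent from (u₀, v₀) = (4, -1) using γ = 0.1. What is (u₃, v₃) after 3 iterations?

(0.048, 0.12)

∇g = (8u - 2v, -2u + 2v)
(u₁, v₁) = (4, -1) − 0.1·(34, -10) = (0.6, 0)
(u₂, v₂) = (0.6, 0) − 0.1·(4.8, -1.2) = (0.12, 0.12)
(u₃, v₃) = (0.12, 0.12) − 0.1·(0.72, 0) = (0.048, 0.12)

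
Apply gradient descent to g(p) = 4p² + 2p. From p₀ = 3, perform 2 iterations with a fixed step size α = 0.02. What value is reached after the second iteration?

2.0432

g′(p) = 8p + 2
p₁ = 3 − 0.02·26 = 2.48
p₂ = 2.48 − 0.02·21.84 = 2.0432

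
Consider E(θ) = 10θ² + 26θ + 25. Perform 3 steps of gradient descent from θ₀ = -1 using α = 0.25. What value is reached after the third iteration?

-20.5

E′(θ) = 20θ + 26
θ₁ = -1 − 0.25·6 = -2.5
θ₂ = -2.5 − 0.25·(-24) = 3.5
θ₃ = 3.5 − 0.25·96 = -20.5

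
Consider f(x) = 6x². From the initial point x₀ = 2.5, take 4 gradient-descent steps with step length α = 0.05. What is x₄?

0.064

f′(x) = 12x
Step 1: f′(2.5) = 30; x₁ = 2.5 − 0.05·30 = 1
Step 2: f′(1) = 12; x₂ = 1 − 0.05·12 = 0.4
Step 3: f′(0.4) = 4.8; x₃ = 0.4 − 0.05·4.8 = 0.16
Step 4: f′(0.16) = 1.92; x₄ = 0.16 − 0.05·1.92 = 0.064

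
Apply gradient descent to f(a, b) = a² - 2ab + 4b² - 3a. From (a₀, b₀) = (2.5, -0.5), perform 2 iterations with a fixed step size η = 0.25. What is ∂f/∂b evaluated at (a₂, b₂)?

∇f = (2a - 2b - 3, -2a + 8b)
Step 1: at (2.5, -0.5), ∇f = (3, -9) → (2.5, -0.5) − 0.25·(3, -9) = (1.75, 1.75)
Step 2: at (1.75, 1.75), ∇f = (-3, 10.5) → (1.75, 1.75) − 0.25·(-3, 10.5) = (2.5, -0.875)
∂f/∂b at (2.5, -0.875) = -12

-12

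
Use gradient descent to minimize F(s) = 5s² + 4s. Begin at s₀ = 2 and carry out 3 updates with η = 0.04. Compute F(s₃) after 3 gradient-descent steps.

F′(s) = 10s + 4
s₁ = 2 − 0.04·24 = 1.04
s₂ = 1.04 − 0.04·14.4 = 0.464
s₃ = 0.464 − 0.04·8.64 = 0.1184
F(0.1184) = 0.5436928

0.5436928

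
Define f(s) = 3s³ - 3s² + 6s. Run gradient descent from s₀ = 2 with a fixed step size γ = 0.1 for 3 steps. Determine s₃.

-14.209

f′(s) = 9s² - 6s + 6
Step 1: f′(2) = 30; s₁ = 2 − 0.1·30 = -1
Step 2: f′(-1) = 21; s₂ = -1 − 0.1·21 = -3.1
Step 3: f′(-3.1) = 111.09; s₃ = -3.1 − 0.1·111.09 = -14.209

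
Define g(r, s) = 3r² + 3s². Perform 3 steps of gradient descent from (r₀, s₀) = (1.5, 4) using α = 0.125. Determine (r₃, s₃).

(0.0234375, 0.0625)

∇g = (6r, 6s)
(r₁, s₁) = (1.5, 4) − 0.125·(9, 24) = (0.375, 1)
(r₂, s₂) = (0.375, 1) − 0.125·(2.25, 6) = (0.09375, 0.25)
(r₃, s₃) = (0.09375, 0.25) − 0.125·(0.5625, 1.5) = (0.0234375, 0.0625)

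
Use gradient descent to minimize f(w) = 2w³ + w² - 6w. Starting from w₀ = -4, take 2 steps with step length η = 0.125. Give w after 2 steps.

-162.234375

f′(w) = 6w² + 2w - 6
Step 1: f′(-4) = 82; w₁ = -4 − 0.125·82 = -14.25
Step 2: f′(-14.25) = 1183.875; w₂ = -14.25 − 0.125·1183.875 = -162.234375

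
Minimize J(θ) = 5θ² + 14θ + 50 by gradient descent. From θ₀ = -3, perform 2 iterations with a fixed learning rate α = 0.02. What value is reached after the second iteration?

J′(θ) = 10θ + 14
Step 1: J′(-3) = -16; θ₁ = -3 − 0.02·(-16) = -2.68
Step 2: J′(-2.68) = -12.8; θ₂ = -2.68 − 0.02·(-12.8) = -2.424

-2.424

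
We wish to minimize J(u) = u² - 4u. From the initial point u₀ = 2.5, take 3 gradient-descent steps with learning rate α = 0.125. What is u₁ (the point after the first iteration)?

J′(u) = 2u - 4
Step 1: J′(2.5) = 1; u₁ = 2.5 − 0.125·1 = 2.375

2.375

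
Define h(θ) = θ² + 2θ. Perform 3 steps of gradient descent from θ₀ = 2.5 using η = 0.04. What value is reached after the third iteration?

h′(θ) = 2θ + 2
Step 1: h′(2.5) = 7; θ₁ = 2.5 − 0.04·7 = 2.22
Step 2: h′(2.22) = 6.44; θ₂ = 2.22 − 0.04·6.44 = 1.9624
Step 3: h′(1.9624) = 5.9248; θ₃ = 1.9624 − 0.04·5.9248 = 1.725408

1.725408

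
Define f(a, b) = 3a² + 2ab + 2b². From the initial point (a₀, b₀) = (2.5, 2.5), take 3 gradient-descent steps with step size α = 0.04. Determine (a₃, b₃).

(0.7496, 1.1352)

∇f = (6a + 2b, 2a + 4b)
(a₁, b₁) = (2.5, 2.5) − 0.04·(20, 15) = (1.7, 1.9)
(a₂, b₂) = (1.7, 1.9) − 0.04·(14, 11) = (1.14, 1.46)
(a₃, b₃) = (1.14, 1.46) − 0.04·(9.76, 8.12) = (0.7496, 1.1352)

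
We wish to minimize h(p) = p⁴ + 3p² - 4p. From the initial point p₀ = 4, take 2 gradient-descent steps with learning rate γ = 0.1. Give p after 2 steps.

5248.6624

h′(p) = 4p³ + 6p - 4
Step 1: h′(4) = 276; p₁ = 4 − 0.1·276 = -23.6
Step 2: h′(-23.6) = -52722.624; p₂ = -23.6 − 0.1·(-52722.624) = 5248.6624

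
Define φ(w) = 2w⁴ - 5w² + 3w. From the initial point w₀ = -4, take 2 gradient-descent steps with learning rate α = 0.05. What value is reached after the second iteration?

φ′(w) = 8w³ - 10w + 3
w₁ = -4 − 0.05·(-469) = 19.45
w₂ = 19.45 − 0.05·58672.369 = -2914.16845

-2914.16845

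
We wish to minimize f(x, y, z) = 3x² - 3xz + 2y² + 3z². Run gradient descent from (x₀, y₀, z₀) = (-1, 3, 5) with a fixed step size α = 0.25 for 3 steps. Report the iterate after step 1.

(4.25, 0, -3.25)

∇f = (6x - 3z, 4y, -3x + 6z)
Step 1: at (-1, 3, 5), ∇f = (-21, 12, 33) → (-1, 3, 5) − 0.25·(-21, 12, 33) = (4.25, 0, -3.25)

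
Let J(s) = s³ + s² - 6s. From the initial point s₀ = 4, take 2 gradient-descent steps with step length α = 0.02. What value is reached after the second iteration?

J′(s) = 3s² + 2s - 6
Step 1: J′(4) = 50; s₁ = 4 − 0.02·50 = 3
Step 2: J′(3) = 27; s₂ = 3 − 0.02·27 = 2.46

2.46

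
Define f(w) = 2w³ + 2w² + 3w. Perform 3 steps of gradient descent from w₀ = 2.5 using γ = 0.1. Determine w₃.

f′(w) = 6w² + 4w + 3
w₁ = 2.5 − 0.1·50.5 = -2.55
w₂ = -2.55 − 0.1·31.815 = -5.7315
w₃ = -5.7315 − 0.1·177.1745535 = -23.44895535

-23.44895535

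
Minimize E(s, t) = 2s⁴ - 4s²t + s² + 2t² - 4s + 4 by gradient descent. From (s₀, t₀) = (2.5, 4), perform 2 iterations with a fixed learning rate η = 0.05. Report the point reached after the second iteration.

∇E = (8s³ - 8st + 2s - 4, -4s² + 4t)
Step 1: at (2.5, 4), ∇E = (46, -9) → (2.5, 4) − 0.05·(46, -9) = (0.2, 4.45)
Step 2: at (0.2, 4.45), ∇E = (-10.656, 17.64) → (0.2, 4.45) − 0.05·(-10.656, 17.64) = (0.7328, 3.568)

(0.7328, 3.568)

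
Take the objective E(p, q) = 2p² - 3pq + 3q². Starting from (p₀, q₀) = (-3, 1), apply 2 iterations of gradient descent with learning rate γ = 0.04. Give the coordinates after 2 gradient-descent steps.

∇E = (4p - 3q, -3p + 6q)
(p₁, q₁) = (-3, 1) − 0.04·(-15, 15) = (-2.4, 0.4)
(p₂, q₂) = (-2.4, 0.4) − 0.04·(-10.8, 9.6) = (-1.968, 0.016)

(-1.968, 0.016)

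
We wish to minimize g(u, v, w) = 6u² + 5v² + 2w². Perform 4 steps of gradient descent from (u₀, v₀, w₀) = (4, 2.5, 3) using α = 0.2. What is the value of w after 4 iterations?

0.0048

∇g = (12u, 10v, 4w)
(u₁, v₁, w₁) = (4, 2.5, 3) − 0.2·(48, 25, 12) = (-5.6, -2.5, 0.6)
(u₂, v₂, w₂) = (-5.6, -2.5, 0.6) − 0.2·(-67.2, -25, 2.4) = (7.84, 2.5, 0.12)
(u₃, v₃, w₃) = (7.84, 2.5, 0.12) − 0.2·(94.08, 25, 0.48) = (-10.976, -2.5, 0.024)
(u₄, v₄, w₄) = (-10.976, -2.5, 0.024) − 0.2·(-131.712, -25, 0.096) = (15.3664, 2.5, 0.0048)
w = 0.0048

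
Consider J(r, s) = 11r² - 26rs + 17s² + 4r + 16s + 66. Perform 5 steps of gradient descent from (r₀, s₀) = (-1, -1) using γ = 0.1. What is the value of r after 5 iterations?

∇J = (22r - 26s + 4, -26r + 34s + 16)
Step 1: at (-1, -1), ∇J = (8, 8) → (-1, -1) − 0.1·(8, 8) = (-1.8, -1.8)
Step 2: at (-1.8, -1.8), ∇J = (11.2, 1.6) → (-1.8, -1.8) − 0.1·(11.2, 1.6) = (-2.92, -1.96)
Step 3: at (-2.92, -1.96), ∇J = (-9.28, 25.28) → (-2.92, -1.96) − 0.1·(-9.28, 25.28) = (-1.992, -4.488)
Step 4: at (-1.992, -4.488), ∇J = (76.864, -84.8) → (-1.992, -4.488) − 0.1·(76.864, -84.8) = (-9.6784, 3.992)
Step 5: at (-9.6784, 3.992), ∇J = (-312.7168, 403.3664) → (-9.6784, 3.992) − 0.1·(-312.7168, 403.3664) = (21.59328, -36.34464)
r = 21.59328

21.59328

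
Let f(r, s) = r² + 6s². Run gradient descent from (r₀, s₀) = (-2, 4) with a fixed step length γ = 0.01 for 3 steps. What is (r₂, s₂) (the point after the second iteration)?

(-1.9208, 3.0976)

∇f = (2r, 12s)
(r₁, s₁) = (-2, 4) − 0.01·(-4, 48) = (-1.96, 3.52)
(r₂, s₂) = (-1.96, 3.52) − 0.01·(-3.92, 42.24) = (-1.9208, 3.0976)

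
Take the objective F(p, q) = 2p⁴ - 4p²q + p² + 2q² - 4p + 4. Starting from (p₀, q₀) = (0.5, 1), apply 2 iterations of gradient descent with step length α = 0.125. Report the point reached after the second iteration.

(0.265625, 1.09375)

∇F = (8p³ - 8pq + 2p - 4, -4p² + 4q)
(p₁, q₁) = (0.5, 1) − 0.125·(-6, 3) = (1.25, 0.625)
(p₂, q₂) = (1.25, 0.625) − 0.125·(7.875, -3.75) = (0.265625, 1.09375)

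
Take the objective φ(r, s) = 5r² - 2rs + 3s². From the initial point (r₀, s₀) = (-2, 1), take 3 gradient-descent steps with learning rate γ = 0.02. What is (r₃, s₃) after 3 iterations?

(-0.947136, 0.515968)

∇φ = (10r - 2s, -2r + 6s)
Step 1: at (-2, 1), ∇φ = (-22, 10) → (-2, 1) − 0.02·(-22, 10) = (-1.56, 0.8)
Step 2: at (-1.56, 0.8), ∇φ = (-17.2, 7.92) → (-1.56, 0.8) − 0.02·(-17.2, 7.92) = (-1.216, 0.6416)
Step 3: at (-1.216, 0.6416), ∇φ = (-13.4432, 6.2816) → (-1.216, 0.6416) − 0.02·(-13.4432, 6.2816) = (-0.947136, 0.515968)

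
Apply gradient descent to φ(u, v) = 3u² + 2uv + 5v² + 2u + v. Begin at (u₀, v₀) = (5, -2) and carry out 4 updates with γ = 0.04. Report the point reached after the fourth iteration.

∇φ = (6u + 2v + 2, 2u + 10v + 1)
Step 1: at (5, -2), ∇φ = (28, -9) → (5, -2) − 0.04·(28, -9) = (3.88, -1.64)
Step 2: at (3.88, -1.64), ∇φ = (22, -7.64) → (3.88, -1.64) − 0.04·(22, -7.64) = (3, -1.3344)
Step 3: at (3, -1.3344), ∇φ = (17.3312, -6.344) → (3, -1.3344) − 0.04·(17.3312, -6.344) = (2.306752, -1.08064)
Step 4: at (2.306752, -1.08064), ∇φ = (13.679232, -5.192896) → (2.306752, -1.08064) − 0.04·(13.679232, -5.192896) = (1.75958272, -0.87292416)

(1.75958272, -0.87292416)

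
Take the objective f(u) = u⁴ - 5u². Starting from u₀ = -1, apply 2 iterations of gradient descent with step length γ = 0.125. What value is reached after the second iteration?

f′(u) = 4u³ - 10u
Step 1: f′(-1) = 6; u₁ = -1 − 0.125·6 = -1.75
Step 2: f′(-1.75) = -3.9375; u₂ = -1.75 − 0.125·(-3.9375) = -1.2578125

-1.2578125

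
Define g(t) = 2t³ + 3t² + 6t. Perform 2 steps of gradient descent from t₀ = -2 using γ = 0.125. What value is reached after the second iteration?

g′(t) = 6t² + 6t + 6
t₁ = -2 − 0.125·18 = -4.25
t₂ = -4.25 − 0.125·88.875 = -15.359375

-15.359375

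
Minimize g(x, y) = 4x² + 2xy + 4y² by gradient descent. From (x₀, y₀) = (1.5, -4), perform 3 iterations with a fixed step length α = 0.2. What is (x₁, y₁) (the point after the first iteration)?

(0.7, 1.8)

∇g = (8x + 2y, 2x + 8y)
(x₁, y₁) = (1.5, -4) − 0.2·(4, -29) = (0.7, 1.8)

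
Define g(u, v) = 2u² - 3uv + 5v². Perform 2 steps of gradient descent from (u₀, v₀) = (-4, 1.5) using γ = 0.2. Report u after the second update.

∇g = (4u - 3v, -3u + 10v)
Step 1: at (-4, 1.5), ∇g = (-20.5, 27) → (-4, 1.5) − 0.2·(-20.5, 27) = (0.1, -3.9)
Step 2: at (0.1, -3.9), ∇g = (12.1, -39.3) → (0.1, -3.9) − 0.2·(12.1, -39.3) = (-2.32, 3.96)
u = -2.32

-2.32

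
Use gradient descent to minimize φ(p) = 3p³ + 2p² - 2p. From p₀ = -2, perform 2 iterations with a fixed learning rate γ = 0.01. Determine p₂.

-2.609284

φ′(p) = 9p² + 4p - 2
p₁ = -2 − 0.01·26 = -2.26
p₂ = -2.26 − 0.01·34.9284 = -2.609284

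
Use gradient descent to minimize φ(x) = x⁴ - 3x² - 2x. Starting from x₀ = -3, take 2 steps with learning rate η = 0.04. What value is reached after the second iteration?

0.87289088

φ′(x) = 4x³ - 6x - 2
Step 1: φ′(-3) = -92; x₁ = -3 − 0.04·(-92) = 0.68
Step 2: φ′(0.68) = -4.822272; x₂ = 0.68 − 0.04·(-4.822272) = 0.87289088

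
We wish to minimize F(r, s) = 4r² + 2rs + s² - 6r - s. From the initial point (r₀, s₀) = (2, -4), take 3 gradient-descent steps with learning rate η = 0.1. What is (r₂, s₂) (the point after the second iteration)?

∇F = (8r + 2s - 6, 2r + 2s - 1)
(r₁, s₁) = (2, -4) − 0.1·(2, -5) = (1.8, -3.5)
(r₂, s₂) = (1.8, -3.5) − 0.1·(1.4, -4.4) = (1.66, -3.06)

(1.66, -3.06)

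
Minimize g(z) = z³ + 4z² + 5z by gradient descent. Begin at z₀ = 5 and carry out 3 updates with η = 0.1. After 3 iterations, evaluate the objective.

g′(z) = 3z² + 8z + 5
z₁ = 5 − 0.1·120 = -7
z₂ = -7 − 0.1·96 = -16.6
z₃ = -16.6 − 0.1·698.88 = -86.488
g(-86.488) = -617457.044790272

-617457.044790272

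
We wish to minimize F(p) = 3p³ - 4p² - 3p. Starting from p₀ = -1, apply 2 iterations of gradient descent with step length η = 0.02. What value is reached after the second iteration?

-1.719712

F′(p) = 9p² - 8p - 3
Step 1: F′(-1) = 14; p₁ = -1 − 0.02·14 = -1.28
Step 2: F′(-1.28) = 21.9856; p₂ = -1.28 − 0.02·21.9856 = -1.719712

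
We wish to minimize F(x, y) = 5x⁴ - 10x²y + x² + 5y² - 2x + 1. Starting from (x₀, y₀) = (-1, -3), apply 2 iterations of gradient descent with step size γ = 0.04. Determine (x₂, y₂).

(-10.9074048, 1.38784)

∇F = (20x³ - 20xy + 2x - 2, -10x² + 10y)
(x₁, y₁) = (-1, -3) − 0.04·(-84, -40) = (2.36, -1.4)
(x₂, y₂) = (2.36, -1.4) − 0.04·(331.68512, -69.696) = (-10.9074048, 1.38784)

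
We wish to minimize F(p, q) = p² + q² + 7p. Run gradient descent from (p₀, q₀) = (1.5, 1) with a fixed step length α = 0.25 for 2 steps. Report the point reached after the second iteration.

∇F = (2p + 7, 2q)
(p₁, q₁) = (1.5, 1) − 0.25·(10, 2) = (-1, 0.5)
(p₂, q₂) = (-1, 0.5) − 0.25·(5, 1) = (-2.25, 0.25)

(-2.25, 0.25)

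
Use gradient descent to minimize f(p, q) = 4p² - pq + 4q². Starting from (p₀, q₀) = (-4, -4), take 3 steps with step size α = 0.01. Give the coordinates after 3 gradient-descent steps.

(-3.217428, -3.217428)

∇f = (8p - q, -p + 8q)
(p₁, q₁) = (-4, -4) − 0.01·(-28, -28) = (-3.72, -3.72)
(p₂, q₂) = (-3.72, -3.72) − 0.01·(-26.04, -26.04) = (-3.4596, -3.4596)
(p₃, q₃) = (-3.4596, -3.4596) − 0.01·(-24.2172, -24.2172) = (-3.217428, -3.217428)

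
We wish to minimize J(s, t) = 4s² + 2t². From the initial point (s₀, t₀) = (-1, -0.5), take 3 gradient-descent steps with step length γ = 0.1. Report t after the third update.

∇J = (8s, 4t)
(s₁, t₁) = (-1, -0.5) − 0.1·(-8, -2) = (-0.2, -0.3)
(s₂, t₂) = (-0.2, -0.3) − 0.1·(-1.6, -1.2) = (-0.04, -0.18)
(s₃, t₃) = (-0.04, -0.18) − 0.1·(-0.32, -0.72) = (-0.008, -0.108)
t = -0.108

-0.108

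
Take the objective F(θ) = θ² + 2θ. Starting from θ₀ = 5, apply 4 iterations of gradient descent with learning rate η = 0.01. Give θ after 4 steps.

4.53420896

F′(θ) = 2θ + 2
Step 1: F′(5) = 12; θ₁ = 5 − 0.01·12 = 4.88
Step 2: F′(4.88) = 11.76; θ₂ = 4.88 − 0.01·11.76 = 4.7624
Step 3: F′(4.7624) = 11.5248; θ₃ = 4.7624 − 0.01·11.5248 = 4.647152
Step 4: F′(4.647152) = 11.294304; θ₄ = 4.647152 − 0.01·11.294304 = 4.53420896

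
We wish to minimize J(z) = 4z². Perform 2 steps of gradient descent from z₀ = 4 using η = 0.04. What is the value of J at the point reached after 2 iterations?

13.68408064

J′(z) = 8z
Step 1: J′(4) = 32; z₁ = 4 − 0.04·32 = 2.72
Step 2: J′(2.72) = 21.76; z₂ = 2.72 − 0.04·21.76 = 1.8496
J(1.8496) = 13.68408064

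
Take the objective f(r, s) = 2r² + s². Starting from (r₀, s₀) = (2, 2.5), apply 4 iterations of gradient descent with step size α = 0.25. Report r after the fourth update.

∇f = (4r, 2s)
(r₁, s₁) = (2, 2.5) − 0.25·(8, 5) = (0, 1.25)
(r₂, s₂) = (0, 1.25) − 0.25·(0, 2.5) = (0, 0.625)
(r₃, s₃) = (0, 0.625) − 0.25·(0, 1.25) = (0, 0.3125)
(r₄, s₄) = (0, 0.3125) − 0.25·(0, 0.625) = (0, 0.15625)
r = 0

0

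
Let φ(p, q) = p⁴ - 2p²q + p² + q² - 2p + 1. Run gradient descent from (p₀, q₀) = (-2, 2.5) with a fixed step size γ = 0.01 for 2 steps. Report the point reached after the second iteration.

∇φ = (4p³ - 4pq + 2p - 2, -2p² + 2q)
Step 1: at (-2, 2.5), ∇φ = (-18, -3) → (-2, 2.5) − 0.01·(-18, -3) = (-1.82, 2.53)
Step 2: at (-1.82, 2.53), ∇φ = (-11.335872, -1.5648) → (-1.82, 2.53) − 0.01·(-11.335872, -1.5648) = (-1.70664128, 2.545648)

(-1.70664128, 2.545648)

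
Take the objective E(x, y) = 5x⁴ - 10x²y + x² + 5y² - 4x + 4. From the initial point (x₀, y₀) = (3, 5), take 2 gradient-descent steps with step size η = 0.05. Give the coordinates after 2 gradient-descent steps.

(681.881, 44.905)

∇E = (20x³ - 20xy + 2x - 4, -10x² + 10y)
(x₁, y₁) = (3, 5) − 0.05·(242, -40) = (-9.1, 7)
(x₂, y₂) = (-9.1, 7) − 0.05·(-13819.62, -758.1) = (681.881, 44.905)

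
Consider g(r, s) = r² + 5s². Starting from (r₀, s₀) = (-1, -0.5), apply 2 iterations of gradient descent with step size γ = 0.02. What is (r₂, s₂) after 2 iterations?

∇g = (2r, 10s)
Step 1: at (-1, -0.5), ∇g = (-2, -5) → (-1, -0.5) − 0.02·(-2, -5) = (-0.96, -0.4)
Step 2: at (-0.96, -0.4), ∇g = (-1.92, -4) → (-0.96, -0.4) − 0.02·(-1.92, -4) = (-0.9216, -0.32)

(-0.9216, -0.32)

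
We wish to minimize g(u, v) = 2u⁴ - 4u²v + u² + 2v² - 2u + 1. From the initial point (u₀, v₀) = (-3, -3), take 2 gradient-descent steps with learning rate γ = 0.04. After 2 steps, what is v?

∇g = (8u³ - 8uv + 2u - 2, -4u² + 4v)
Step 1: at (-3, -3), ∇g = (-296, -48) → (-3, -3) − 0.04·(-296, -48) = (8.84, -1.08)
Step 2: at (8.84, -1.08), ∇g = (5618.514432, -316.9024) → (8.84, -1.08) − 0.04·(5618.514432, -316.9024) = (-215.90057728, 11.596096)
v = 11.596096

11.596096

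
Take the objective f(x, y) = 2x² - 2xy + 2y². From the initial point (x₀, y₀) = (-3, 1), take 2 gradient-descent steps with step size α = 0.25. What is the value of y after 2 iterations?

0.25

∇f = (4x - 2y, -2x + 4y)
Step 1: at (-3, 1), ∇f = (-14, 10) → (-3, 1) − 0.25·(-14, 10) = (0.5, -1.5)
Step 2: at (0.5, -1.5), ∇f = (5, -7) → (0.5, -1.5) − 0.25·(5, -7) = (-0.75, 0.25)
y = 0.25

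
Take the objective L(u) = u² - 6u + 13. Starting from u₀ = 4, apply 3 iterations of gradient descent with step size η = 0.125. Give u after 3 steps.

3.421875

L′(u) = 2u - 6
Step 1: L′(4) = 2; u₁ = 4 − 0.125·2 = 3.75
Step 2: L′(3.75) = 1.5; u₂ = 3.75 − 0.125·1.5 = 3.5625
Step 3: L′(3.5625) = 1.125; u₃ = 3.5625 − 0.125·1.125 = 3.421875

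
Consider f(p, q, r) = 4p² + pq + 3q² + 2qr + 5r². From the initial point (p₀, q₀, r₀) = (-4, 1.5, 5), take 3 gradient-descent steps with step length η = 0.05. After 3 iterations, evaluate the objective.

5.001789515625

∇f = (8p + q, p + 6q + 2r, 2q + 10r)
Step 1: at (-4, 1.5, 5), ∇f = (-30.5, 15, 53) → (-4, 1.5, 5) − 0.05·(-30.5, 15, 53) = (-2.475, 0.75, 2.35)
Step 2: at (-2.475, 0.75, 2.35), ∇f = (-19.05, 6.725, 25) → (-2.475, 0.75, 2.35) − 0.05·(-19.05, 6.725, 25) = (-1.5225, 0.41375, 1.1)
Step 3: at (-1.5225, 0.41375, 1.1), ∇f = (-11.76625, 3.16, 11.8275) → (-1.5225, 0.41375, 1.1) − 0.05·(-11.76625, 3.16, 11.8275) = (-0.9341875, 0.25575, 0.508625)
f(-0.9341875, 0.25575, 0.508625) = 5.001789515625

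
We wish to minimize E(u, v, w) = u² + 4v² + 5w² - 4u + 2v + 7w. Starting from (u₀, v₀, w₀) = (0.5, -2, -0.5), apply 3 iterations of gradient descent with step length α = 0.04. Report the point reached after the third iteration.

∇E = (2u - 4, 8v + 2, 10w + 7)
(u₁, v₁, w₁) = (0.5, -2, -0.5) − 0.04·(-3, -14, 2) = (0.62, -1.44, -0.58)
(u₂, v₂, w₂) = (0.62, -1.44, -0.58) − 0.04·(-2.76, -9.52, 1.2) = (0.7304, -1.0592, -0.628)
(u₃, v₃, w₃) = (0.7304, -1.0592, -0.628) − 0.04·(-2.5392, -6.4736, 0.72) = (0.831968, -0.800256, -0.6568)

(0.831968, -0.800256, -0.6568)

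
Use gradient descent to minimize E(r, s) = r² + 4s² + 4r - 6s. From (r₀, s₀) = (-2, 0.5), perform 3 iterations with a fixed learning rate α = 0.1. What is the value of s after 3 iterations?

∇E = (2r + 4, 8s - 6)
(r₁, s₁) = (-2, 0.5) − 0.1·(0, -2) = (-2, 0.7)
(r₂, s₂) = (-2, 0.7) − 0.1·(0, -0.4) = (-2, 0.74)
(r₃, s₃) = (-2, 0.74) − 0.1·(0, -0.08) = (-2, 0.748)
s = 0.748

0.748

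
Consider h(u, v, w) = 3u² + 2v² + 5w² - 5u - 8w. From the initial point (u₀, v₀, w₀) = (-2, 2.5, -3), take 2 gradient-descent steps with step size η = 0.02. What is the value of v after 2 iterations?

∇h = (6u - 5, 4v, 10w - 8)
Step 1: at (-2, 2.5, -3), ∇h = (-17, 10, -38) → (-2, 2.5, -3) − 0.02·(-17, 10, -38) = (-1.66, 2.3, -2.24)
Step 2: at (-1.66, 2.3, -2.24), ∇h = (-14.96, 9.2, -30.4) → (-1.66, 2.3, -2.24) − 0.02·(-14.96, 9.2, -30.4) = (-1.3608, 2.116, -1.632)
v = 2.116

2.116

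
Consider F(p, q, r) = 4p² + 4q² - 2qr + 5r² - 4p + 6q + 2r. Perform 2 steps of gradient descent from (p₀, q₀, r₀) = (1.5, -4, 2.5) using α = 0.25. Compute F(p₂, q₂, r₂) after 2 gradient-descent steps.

1012.6875

∇F = (8p - 4, 8q - 2r + 6, -2q + 10r + 2)
(p₁, q₁, r₁) = (1.5, -4, 2.5) − 0.25·(8, -31, 35) = (-0.5, 3.75, -6.25)
(p₂, q₂, r₂) = (-0.5, 3.75, -6.25) − 0.25·(-8, 48.5, -68) = (1.5, -8.375, 10.75)
F(1.5, -8.375, 10.75) = 1012.6875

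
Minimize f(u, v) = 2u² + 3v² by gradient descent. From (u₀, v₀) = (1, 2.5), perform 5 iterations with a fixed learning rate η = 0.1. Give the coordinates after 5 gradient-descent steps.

∇f = (4u, 6v)
Step 1: at (1, 2.5), ∇f = (4, 15) → (1, 2.5) − 0.1·(4, 15) = (0.6, 1)
Step 2: at (0.6, 1), ∇f = (2.4, 6) → (0.6, 1) − 0.1·(2.4, 6) = (0.36, 0.4)
Step 3: at (0.36, 0.4), ∇f = (1.44, 2.4) → (0.36, 0.4) − 0.1·(1.44, 2.4) = (0.216, 0.16)
Step 4: at (0.216, 0.16), ∇f = (0.864, 0.96) → (0.216, 0.16) − 0.1·(0.864, 0.96) = (0.1296, 0.064)
Step 5: at (0.1296, 0.064), ∇f = (0.5184, 0.384) → (0.1296, 0.064) − 0.1·(0.5184, 0.384) = (0.07776, 0.0256)

(0.07776, 0.0256)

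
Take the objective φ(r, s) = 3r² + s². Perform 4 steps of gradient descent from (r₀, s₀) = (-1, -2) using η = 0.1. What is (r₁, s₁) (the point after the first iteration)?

(-0.4, -1.6)

∇φ = (6r, 2s)
(r₁, s₁) = (-1, -2) − 0.1·(-6, -4) = (-0.4, -1.6)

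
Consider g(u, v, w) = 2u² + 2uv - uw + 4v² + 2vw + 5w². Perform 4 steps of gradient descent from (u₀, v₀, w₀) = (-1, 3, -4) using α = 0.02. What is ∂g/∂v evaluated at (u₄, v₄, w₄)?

9.53114208

∇g = (4u + 2v - w, 2u + 8v + 2w, -u + 2v + 10w)
Step 1: at (-1, 3, -4), ∇g = (6, 14, -33) → (-1, 3, -4) − 0.02·(6, 14, -33) = (-1.12, 2.72, -3.34)
Step 2: at (-1.12, 2.72, -3.34), ∇g = (4.3, 12.84, -26.84) → (-1.12, 2.72, -3.34) − 0.02·(4.3, 12.84, -26.84) = (-1.206, 2.4632, -2.8032)
Step 3: at (-1.206, 2.4632, -2.8032), ∇g = (2.9056, 11.6872, -21.8996) → (-1.206, 2.4632, -2.8032) − 0.02·(2.9056, 11.6872, -21.8996) = (-1.264112, 2.229456, -2.365208)
Step 4: at (-1.264112, 2.229456, -2.365208), ∇g = (1.767672, 10.577008, -17.929056) → (-1.264112, 2.229456, -2.365208) − 0.02·(1.767672, 10.577008, -17.929056) = (-1.29946544, 2.01791584, -2.00662688)
∂g/∂v at (-1.29946544, 2.01791584, -2.00662688) = 9.53114208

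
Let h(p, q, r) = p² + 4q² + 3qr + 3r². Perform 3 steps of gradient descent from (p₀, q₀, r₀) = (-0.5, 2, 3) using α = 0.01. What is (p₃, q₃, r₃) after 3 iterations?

∇h = (2p, 8q + 3r, 3q + 6r)
(p₁, q₁, r₁) = (-0.5, 2, 3) − 0.01·(-1, 25, 24) = (-0.49, 1.75, 2.76)
(p₂, q₂, r₂) = (-0.49, 1.75, 2.76) − 0.01·(-0.98, 22.28, 21.81) = (-0.4802, 1.5272, 2.5419)
(p₃, q₃, r₃) = (-0.4802, 1.5272, 2.5419) − 0.01·(-0.9604, 19.8433, 19.833) = (-0.470596, 1.328767, 2.34357)

(-0.470596, 1.328767, 2.34357)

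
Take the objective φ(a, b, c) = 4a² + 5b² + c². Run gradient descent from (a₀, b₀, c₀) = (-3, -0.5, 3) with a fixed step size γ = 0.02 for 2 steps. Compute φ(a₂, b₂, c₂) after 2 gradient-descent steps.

26.079488

∇φ = (8a, 10b, 2c)
(a₁, b₁, c₁) = (-3, -0.5, 3) − 0.02·(-24, -5, 6) = (-2.52, -0.4, 2.88)
(a₂, b₂, c₂) = (-2.52, -0.4, 2.88) − 0.02·(-20.16, -4, 5.76) = (-2.1168, -0.32, 2.7648)
φ(-2.1168, -0.32, 2.7648) = 26.079488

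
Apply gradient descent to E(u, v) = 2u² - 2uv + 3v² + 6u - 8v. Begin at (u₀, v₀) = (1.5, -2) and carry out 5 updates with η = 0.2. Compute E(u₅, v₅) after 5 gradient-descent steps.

∇E = (4u - 2v + 6, -2u + 6v - 8)
Step 1: at (1.5, -2), ∇E = (16, -23) → (1.5, -2) − 0.2·(16, -23) = (-1.7, 2.6)
Step 2: at (-1.7, 2.6), ∇E = (-6, 11) → (-1.7, 2.6) − 0.2·(-6, 11) = (-0.5, 0.4)
Step 3: at (-0.5, 0.4), ∇E = (3.2, -4.6) → (-0.5, 0.4) − 0.2·(3.2, -4.6) = (-1.14, 1.32)
Step 4: at (-1.14, 1.32), ∇E = (-1.2, 2.2) → (-1.14, 1.32) − 0.2·(-1.2, 2.2) = (-0.9, 0.88)
Step 5: at (-0.9, 0.88), ∇E = (0.64, -0.92) → (-0.9, 0.88) − 0.2·(0.64, -0.92) = (-1.028, 1.064)
E(-1.028, 1.064) = -6.98256

-6.98256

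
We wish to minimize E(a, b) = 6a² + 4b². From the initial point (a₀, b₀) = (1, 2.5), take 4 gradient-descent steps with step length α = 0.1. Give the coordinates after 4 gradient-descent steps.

∇E = (12a, 8b)
(a₁, b₁) = (1, 2.5) − 0.1·(12, 20) = (-0.2, 0.5)
(a₂, b₂) = (-0.2, 0.5) − 0.1·(-2.4, 4) = (0.04, 0.1)
(a₃, b₃) = (0.04, 0.1) − 0.1·(0.48, 0.8) = (-0.008, 0.02)
(a₄, b₄) = (-0.008, 0.02) − 0.1·(-0.096, 0.16) = (0.0016, 0.004)

(0.0016, 0.004)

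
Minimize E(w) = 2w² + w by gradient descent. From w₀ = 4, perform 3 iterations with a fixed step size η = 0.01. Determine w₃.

3.510128

E′(w) = 4w + 1
Step 1: E′(4) = 17; w₁ = 4 − 0.01·17 = 3.83
Step 2: E′(3.83) = 16.32; w₂ = 3.83 − 0.01·16.32 = 3.6668
Step 3: E′(3.6668) = 15.6672; w₃ = 3.6668 − 0.01·15.6672 = 3.510128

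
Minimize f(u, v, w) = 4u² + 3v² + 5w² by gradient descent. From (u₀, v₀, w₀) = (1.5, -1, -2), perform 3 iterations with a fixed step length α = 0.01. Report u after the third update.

∇f = (8u, 6v, 10w)
(u₁, v₁, w₁) = (1.5, -1, -2) − 0.01·(12, -6, -20) = (1.38, -0.94, -1.8)
(u₂, v₂, w₂) = (1.38, -0.94, -1.8) − 0.01·(11.04, -5.64, -18) = (1.2696, -0.8836, -1.62)
(u₃, v₃, w₃) = (1.2696, -0.8836, -1.62) − 0.01·(10.1568, -5.3016, -16.2) = (1.168032, -0.830584, -1.458)
u = 1.168032

1.168032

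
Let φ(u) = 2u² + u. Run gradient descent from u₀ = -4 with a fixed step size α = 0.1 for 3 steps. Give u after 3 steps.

φ′(u) = 4u + 1
u₁ = -4 − 0.1·(-15) = -2.5
u₂ = -2.5 − 0.1·(-9) = -1.6
u₃ = -1.6 − 0.1·(-5.4) = -1.06

-1.06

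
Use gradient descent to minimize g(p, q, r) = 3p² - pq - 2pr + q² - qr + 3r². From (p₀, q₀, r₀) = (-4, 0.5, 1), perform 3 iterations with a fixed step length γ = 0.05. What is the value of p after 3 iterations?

∇g = (6p - q - 2r, -p + 2q - r, -2p - q + 6r)
(p₁, q₁, r₁) = (-4, 0.5, 1) − 0.05·(-26.5, 4, 13.5) = (-2.675, 0.3, 0.325)
(p₂, q₂, r₂) = (-2.675, 0.3, 0.325) − 0.05·(-17, 2.95, 7) = (-1.825, 0.1525, -0.025)
(p₃, q₃, r₃) = (-1.825, 0.1525, -0.025) − 0.05·(-11.0525, 2.155, 3.3475) = (-1.272375, 0.04475, -0.192375)
p = -1.272375

-1.272375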